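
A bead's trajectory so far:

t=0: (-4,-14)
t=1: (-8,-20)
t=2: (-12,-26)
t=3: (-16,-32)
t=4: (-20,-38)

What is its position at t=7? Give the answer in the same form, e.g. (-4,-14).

(-32,-56)

Each step adds (-4,-6) to the position.
step 5: (-20,-38) + (-4,-6) → (-24,-44)
step 6: (-24,-44) + (-4,-6) → (-28,-50)
step 7: (-28,-50) + (-4,-6) → (-32,-56)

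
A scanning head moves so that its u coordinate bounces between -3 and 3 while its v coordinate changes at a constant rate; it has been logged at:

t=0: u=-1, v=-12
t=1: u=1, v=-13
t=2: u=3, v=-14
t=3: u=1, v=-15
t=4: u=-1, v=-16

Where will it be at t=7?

u=1, v=-19

The u coordinate travels 2 per step and bounces off the walls at -3 and 3.
  step 5: -1 → -3
  step 6: -3 → -1
  step 7: -1 → 1
The v coordinate changes by -1 each step: at step 7 it is -19.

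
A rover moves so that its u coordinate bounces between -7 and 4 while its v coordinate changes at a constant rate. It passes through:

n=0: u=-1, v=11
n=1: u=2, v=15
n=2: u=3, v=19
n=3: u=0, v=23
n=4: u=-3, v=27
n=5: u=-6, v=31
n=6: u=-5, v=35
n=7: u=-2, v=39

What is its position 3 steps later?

The u coordinate travels 3 per step and bounces off the walls at -7 and 4.
  step 8: -2 → 1
  step 9: 1 → 4
  step 10: 4 → 1
The v coordinate changes by +4 each step: at step 10 it is 51.

u=1, v=51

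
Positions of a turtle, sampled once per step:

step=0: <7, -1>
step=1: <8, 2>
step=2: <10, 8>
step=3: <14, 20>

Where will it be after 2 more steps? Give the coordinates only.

Consecutive displacements <+1, +3>, <+2, +6>, <+4, +12> scale by a factor of 2 each step.
step 4: <14, 20> + <+8, +24> → <22, 44>
step 5: <22, 44> + <+16, +48> → <38, 92>

<38, 92>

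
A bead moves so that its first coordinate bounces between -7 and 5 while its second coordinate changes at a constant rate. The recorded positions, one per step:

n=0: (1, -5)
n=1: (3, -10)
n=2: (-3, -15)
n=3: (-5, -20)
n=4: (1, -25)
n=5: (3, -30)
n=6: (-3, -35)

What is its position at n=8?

(1, -45)

The first coordinate reflects between -7 and 5, moving 6 per step.
  step 7: -3 → -5
  step 8: -5 → 1
The second coordinate changes by -5 each step: at step 8 it is -45.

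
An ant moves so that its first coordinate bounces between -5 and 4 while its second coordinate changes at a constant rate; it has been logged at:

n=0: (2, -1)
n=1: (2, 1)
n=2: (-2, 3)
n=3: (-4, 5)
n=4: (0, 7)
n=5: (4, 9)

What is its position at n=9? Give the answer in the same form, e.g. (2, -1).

The first coordinate travels 4 per step and bounces off the walls at -5 and 4.
  step 6: 4 → 0
  step 7: 0 → -4
  step 8: -4 → -2
  step 9: -2 → 2
The second coordinate changes by +2 each step: at step 9 it is 17.

(2, 17)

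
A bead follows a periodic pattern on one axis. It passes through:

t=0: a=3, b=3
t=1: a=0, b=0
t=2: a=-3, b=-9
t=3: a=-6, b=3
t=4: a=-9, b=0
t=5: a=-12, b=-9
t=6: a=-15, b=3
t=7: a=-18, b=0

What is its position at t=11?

The a coordinate changes by -3 each step, so at step 11 it is 3 + 11·(-3) = -30.
The b coordinate repeats the cycle [3, 0, -9] with period 3; step 11 mod 3 = 2, giving -9.

a=-30, b=-9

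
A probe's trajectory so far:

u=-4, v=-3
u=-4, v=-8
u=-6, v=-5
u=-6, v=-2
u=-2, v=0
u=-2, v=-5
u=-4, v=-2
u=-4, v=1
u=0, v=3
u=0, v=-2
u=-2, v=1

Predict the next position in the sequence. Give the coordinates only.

The moves between consecutive positions are (+0, -5), (-2, +3), (+0, +3), (+4, +2), (+0, -5), (-2, +3), (+0, +3), (+4, +2), (+0, -5), (-2, +3); they repeat the 4-cycle [(+0, -5), (-2, +3), (+0, +3), (+4, +2)].
step 11: apply (+0, +3) → u=-2, v=4

u=-2, v=4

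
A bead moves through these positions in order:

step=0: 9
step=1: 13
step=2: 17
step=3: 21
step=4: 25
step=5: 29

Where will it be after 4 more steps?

45

Constant displacement of +4 per step.
step 6: 29 + 4 → 33
step 7: 33 + 4 → 37
step 8: 37 + 4 → 41
step 9: 41 + 4 → 45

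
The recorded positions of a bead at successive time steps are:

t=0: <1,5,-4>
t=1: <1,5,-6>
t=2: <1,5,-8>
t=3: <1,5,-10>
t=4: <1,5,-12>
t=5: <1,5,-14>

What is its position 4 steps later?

Each step adds <+0,+0,-2> to the position.
step 6: <1,5,-14> + <+0,+0,-2> → <1,5,-16>
step 7: <1,5,-16> + <+0,+0,-2> → <1,5,-18>
step 8: <1,5,-18> + <+0,+0,-2> → <1,5,-20>
step 9: <1,5,-20> + <+0,+0,-2> → <1,5,-22>

<1,5,-22>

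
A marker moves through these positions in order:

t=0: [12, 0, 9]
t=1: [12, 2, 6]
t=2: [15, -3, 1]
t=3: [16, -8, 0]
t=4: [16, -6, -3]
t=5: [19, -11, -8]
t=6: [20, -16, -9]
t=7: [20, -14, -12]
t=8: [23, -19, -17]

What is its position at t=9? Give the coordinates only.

The moves between consecutive positions are [+0, +2, -3], [+3, -5, -5], [+1, -5, -1], [+0, +2, -3], [+3, -5, -5], [+1, -5, -1], [+0, +2, -3], [+3, -5, -5]; they repeat the 3-cycle [[+0, +2, -3], [+3, -5, -5], [+1, -5, -1]].
step 9: apply [+1, -5, -1] → [24, -24, -18]

[24, -24, -18]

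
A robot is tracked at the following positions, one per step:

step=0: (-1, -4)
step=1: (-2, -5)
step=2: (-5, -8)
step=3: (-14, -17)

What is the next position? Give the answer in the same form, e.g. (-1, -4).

(-41, -44)

The jumps are (-1, -1), (-3, -3), (-9, -9) — a geometric progression with ratio 3.
step 4: (-14, -17) + (-27, -27) → (-41, -44)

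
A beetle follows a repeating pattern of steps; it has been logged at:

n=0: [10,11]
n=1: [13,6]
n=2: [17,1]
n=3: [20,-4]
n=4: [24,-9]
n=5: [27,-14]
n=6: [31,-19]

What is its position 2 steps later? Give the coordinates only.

Step-to-step displacements: [+3,-5], [+4,-5], [+3,-5], [+4,-5], [+3,-5], [+4,-5] — a repeating cycle of length 2.
step 7: apply [+3,-5] → [34,-24]
step 8: apply [+4,-5] → [38,-29]

[38,-29]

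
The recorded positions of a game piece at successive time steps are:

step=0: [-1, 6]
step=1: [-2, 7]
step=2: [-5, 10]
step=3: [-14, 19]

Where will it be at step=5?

[-122, 127]

Consecutive displacements [-1, +1], [-3, +3], [-9, +9] scale by a factor of 3 each step.
step 4: [-14, 19] + [-27, +27] → [-41, 46]
step 5: [-41, 46] + [-81, +81] → [-122, 127]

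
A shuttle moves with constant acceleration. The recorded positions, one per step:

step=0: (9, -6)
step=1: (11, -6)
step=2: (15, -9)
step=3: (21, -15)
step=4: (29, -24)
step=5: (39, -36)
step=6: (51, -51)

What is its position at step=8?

Successive displacements: (+2, +0), (+4, -3), (+6, -6), (+8, -9), (+10, -12), (+12, -15) — each changes by (+2, -3).
step 7: (51, -51) + (+14, -18) → (65, -69)
step 8: (65, -69) + (+16, -21) → (81, -90)

(81, -90)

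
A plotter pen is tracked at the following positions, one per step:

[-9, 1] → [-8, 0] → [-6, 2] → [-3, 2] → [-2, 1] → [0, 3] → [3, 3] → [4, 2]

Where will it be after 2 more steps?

[9, 4]

The moves between consecutive positions are [+1, -1], [+2, +2], [+3, +0], [+1, -1], [+2, +2], [+3, +0], [+1, -1]; they repeat the 3-cycle [[+1, -1], [+2, +2], [+3, +0]].
step 8: apply [+2, +2] → [6, 4]
step 9: apply [+3, +0] → [9, 4]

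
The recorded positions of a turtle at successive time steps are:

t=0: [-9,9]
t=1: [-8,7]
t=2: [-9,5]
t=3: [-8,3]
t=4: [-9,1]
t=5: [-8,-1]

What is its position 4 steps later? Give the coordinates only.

First: cycles through -9, -8 every 2 steps. Step 9 lands at position 1 of the cycle → -8.
Second: linear, -2 per step → -9 at step 9.

[-8,-9]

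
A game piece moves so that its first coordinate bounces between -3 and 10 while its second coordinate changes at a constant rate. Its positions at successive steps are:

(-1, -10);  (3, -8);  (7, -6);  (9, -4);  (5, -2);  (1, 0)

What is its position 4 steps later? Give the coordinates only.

(9, 8)

The first coordinate travels 4 per step and bounces off the walls at -3 and 10.
  step 6: 1 → -3
  step 7: -3 → 1
  step 8: 1 → 5
  step 9: 5 → 9
The second coordinate changes by +2 each step: at step 9 it is 8.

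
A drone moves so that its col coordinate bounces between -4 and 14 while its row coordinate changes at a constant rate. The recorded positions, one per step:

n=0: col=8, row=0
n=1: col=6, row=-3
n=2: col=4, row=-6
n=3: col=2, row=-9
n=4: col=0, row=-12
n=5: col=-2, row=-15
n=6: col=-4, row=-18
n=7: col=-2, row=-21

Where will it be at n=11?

col=6, row=-33

The col coordinate reflects between -4 and 14, moving 2 per step.
  step 8: -2 → 0
  step 9: 0 → 2
  step 10: 2 → 4
  step 11: 4 → 6
The row coordinate changes by -3 each step: at step 11 it is -33.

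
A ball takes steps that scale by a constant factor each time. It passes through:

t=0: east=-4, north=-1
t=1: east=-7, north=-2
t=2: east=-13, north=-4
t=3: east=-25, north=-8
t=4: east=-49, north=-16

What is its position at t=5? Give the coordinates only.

east=-97, north=-32

Step-to-step displacements: (-3, -1), (-6, -2), (-12, -4), (-24, -8); each is 2× the previous.
step 5: east=-49, north=-16 + (-48, -16) → east=-97, north=-32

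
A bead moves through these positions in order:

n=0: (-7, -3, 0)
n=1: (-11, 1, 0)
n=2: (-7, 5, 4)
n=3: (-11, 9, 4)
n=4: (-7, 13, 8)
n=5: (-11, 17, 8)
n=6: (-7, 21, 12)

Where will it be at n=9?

Differencing gives (-4, +4, +0), (+4, +4, +4), (-4, +4, +0), (+4, +4, +4), (-4, +4, +0), (+4, +4, +4). This is the pattern (-4, +4, +0), (+4, +4, +4) repeated.
step 7: apply (-4, +4, +0) → (-11, 25, 12)
step 8: apply (+4, +4, +4) → (-7, 29, 16)
step 9: apply (-4, +4, +0) → (-11, 33, 16)

(-11, 33, 16)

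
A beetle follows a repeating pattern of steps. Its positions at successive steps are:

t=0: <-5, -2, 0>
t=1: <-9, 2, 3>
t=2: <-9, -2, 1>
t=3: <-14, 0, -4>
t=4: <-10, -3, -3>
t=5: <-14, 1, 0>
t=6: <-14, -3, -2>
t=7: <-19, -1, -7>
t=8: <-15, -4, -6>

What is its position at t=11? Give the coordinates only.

Step-to-step displacements: <-4, +4, +3>, <+0, -4, -2>, <-5, +2, -5>, <+4, -3, +1>, <-4, +4, +3>, <+0, -4, -2>, <-5, +2, -5>, <+4, -3, +1> — a repeating cycle of length 4.
step 9: apply <-4, +4, +3> → <-19, 0, -3>
step 10: apply <+0, -4, -2> → <-19, -4, -5>
step 11: apply <-5, +2, -5> → <-24, -2, -10>

<-24, -2, -10>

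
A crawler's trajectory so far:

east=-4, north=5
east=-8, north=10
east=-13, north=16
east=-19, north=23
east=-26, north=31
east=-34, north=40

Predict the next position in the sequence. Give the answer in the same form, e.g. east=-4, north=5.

east=-43, north=50

First differences are (-4, +5), (-5, +6), (-6, +7), (-7, +8), (-8, +9); their common second difference is (-1, +1) (constant acceleration).
step 6: east=-34, north=40 + (-9, +10) → east=-43, north=50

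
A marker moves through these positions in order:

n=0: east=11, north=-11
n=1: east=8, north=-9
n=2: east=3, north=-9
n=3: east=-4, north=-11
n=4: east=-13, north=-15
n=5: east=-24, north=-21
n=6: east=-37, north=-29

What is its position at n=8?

Successive displacements: (-3, +2), (-5, +0), (-7, -2), (-9, -4), (-11, -6), (-13, -8) — each changes by (-2, -2).
step 7: east=-37, north=-29 + (-15, -10) → east=-52, north=-39
step 8: east=-52, north=-39 + (-17, -12) → east=-69, north=-51

east=-69, north=-51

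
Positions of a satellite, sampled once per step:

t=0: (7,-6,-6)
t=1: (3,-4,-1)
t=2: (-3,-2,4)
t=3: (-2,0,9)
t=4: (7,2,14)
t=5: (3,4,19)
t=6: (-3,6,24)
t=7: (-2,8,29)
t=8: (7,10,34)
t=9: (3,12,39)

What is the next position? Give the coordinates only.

The first coordinate repeats the cycle [7, 3, -3, -2] with period 4; step 10 mod 4 = 2, giving -3.
The second coordinate changes by +2 each step, so at step 10 it is -6 + 10·(2) = 14.
The third coordinate changes by +5 each step, so at step 10 it is -6 + 10·(5) = 44.

(-3,14,44)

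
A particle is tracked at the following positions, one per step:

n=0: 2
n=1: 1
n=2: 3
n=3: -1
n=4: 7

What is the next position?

-9

Step-to-step displacements: -1, +2, -4, +8; each is -2× the previous.
step 5: 7 − 16 → -9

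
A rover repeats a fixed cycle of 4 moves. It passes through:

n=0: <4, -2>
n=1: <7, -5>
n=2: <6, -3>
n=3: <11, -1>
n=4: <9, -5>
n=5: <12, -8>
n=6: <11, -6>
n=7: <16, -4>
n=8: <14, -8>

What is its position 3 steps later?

Step-to-step displacements: <+3, -3>, <-1, +2>, <+5, +2>, <-2, -4>, <+3, -3>, <-1, +2>, <+5, +2>, <-2, -4> — a repeating cycle of length 4.
step 9: apply <+3, -3> → <17, -11>
step 10: apply <-1, +2> → <16, -9>
step 11: apply <+5, +2> → <21, -7>

<21, -7>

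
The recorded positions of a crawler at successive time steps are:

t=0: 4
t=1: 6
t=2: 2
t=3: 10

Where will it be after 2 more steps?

Step-to-step displacements: +2, -4, +8; each is -2× the previous.
step 4: 10 − 16 → -6
step 5: -6 + 32 → 26

26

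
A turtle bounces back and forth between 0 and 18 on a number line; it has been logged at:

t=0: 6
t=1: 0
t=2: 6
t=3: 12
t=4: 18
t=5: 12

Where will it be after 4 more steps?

12

The value travels 6 per step and bounces off the walls at 0 and 18.
  step 6: 12 → 6
  step 7: 6 → 0
  step 8: 0 → 6
  step 9: 6 → 12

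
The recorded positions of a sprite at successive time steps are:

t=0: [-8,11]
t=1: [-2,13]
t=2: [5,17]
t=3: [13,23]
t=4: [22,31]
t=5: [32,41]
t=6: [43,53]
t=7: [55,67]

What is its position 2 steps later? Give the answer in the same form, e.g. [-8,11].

Taking differences between consecutive positions: [+6,+2], [+7,+4], [+8,+6], [+9,+8], [+10,+10], [+11,+12], [+12,+14]. These grow by [+1,+2] each step.
step 8: [55,67] + [+13,+16] → [68,83]
step 9: [68,83] + [+14,+18] → [82,101]

[82,101]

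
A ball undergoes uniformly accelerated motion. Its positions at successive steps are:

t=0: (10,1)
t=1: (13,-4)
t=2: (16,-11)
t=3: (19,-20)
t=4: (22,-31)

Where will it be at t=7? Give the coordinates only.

(31,-76)

First differences are (+3,-5), (+3,-7), (+3,-9), (+3,-11); their common second difference is (+0,-2) (constant acceleration).
step 5: (22,-31) + (+3,-13) → (25,-44)
step 6: (25,-44) + (+3,-15) → (28,-59)
step 7: (28,-59) + (+3,-17) → (31,-76)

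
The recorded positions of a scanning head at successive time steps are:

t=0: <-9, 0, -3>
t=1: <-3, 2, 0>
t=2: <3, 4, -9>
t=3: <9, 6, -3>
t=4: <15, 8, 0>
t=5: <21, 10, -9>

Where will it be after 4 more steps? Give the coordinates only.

First: linear, +6 per step → 45 at step 9.
Second: linear, +2 per step → 18 at step 9.
Third: cycles through -3, 0, -9 every 3 steps. Step 9 lands at position 0 of the cycle → -3.

<45, 18, -3>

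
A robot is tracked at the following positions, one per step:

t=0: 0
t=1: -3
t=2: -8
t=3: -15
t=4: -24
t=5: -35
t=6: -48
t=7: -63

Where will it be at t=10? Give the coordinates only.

Successive displacements: -3, -5, -7, -9, -11, -13, -15 — each changes by -2.
step 8: -63 − 17 → -80
step 9: -80 − 19 → -99
step 10: -99 − 21 → -120

-120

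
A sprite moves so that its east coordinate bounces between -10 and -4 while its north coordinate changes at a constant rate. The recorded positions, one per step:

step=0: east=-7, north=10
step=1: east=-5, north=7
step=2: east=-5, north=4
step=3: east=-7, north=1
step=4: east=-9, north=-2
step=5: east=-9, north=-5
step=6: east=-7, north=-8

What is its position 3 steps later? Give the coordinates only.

east=-7, north=-17

The east coordinate travels 2 per step and bounces off the walls at -10 and -4.
  step 7: -7 → -5
  step 8: -5 → -5
  step 9: -5 → -7
The north coordinate changes by -3 each step: at step 9 it is -17.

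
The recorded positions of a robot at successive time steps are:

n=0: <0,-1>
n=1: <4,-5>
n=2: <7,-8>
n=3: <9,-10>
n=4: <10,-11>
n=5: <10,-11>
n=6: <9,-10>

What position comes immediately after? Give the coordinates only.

<7,-8>

First differences are <+4,-4>, <+3,-3>, <+2,-2>, <+1,-1>, <+0,+0>, <-1,+1>; their common second difference is <-1,+1> (constant acceleration).
step 7: <9,-10> + <-2,+2> → <7,-8>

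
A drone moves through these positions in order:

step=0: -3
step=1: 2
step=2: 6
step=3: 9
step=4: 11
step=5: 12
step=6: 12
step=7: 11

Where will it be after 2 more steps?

6

Successive displacements: +5, +4, +3, +2, +1, +0, -1 — each changes by -1.
step 8: 11 − 2 → 9
step 9: 9 − 3 → 6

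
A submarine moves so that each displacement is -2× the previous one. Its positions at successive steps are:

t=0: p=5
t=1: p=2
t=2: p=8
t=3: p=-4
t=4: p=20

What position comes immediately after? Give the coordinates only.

Consecutive displacements -3, +6, -12, +24 scale by a factor of -2 each step.
step 5: 20 − 48 → p=-28

p=-28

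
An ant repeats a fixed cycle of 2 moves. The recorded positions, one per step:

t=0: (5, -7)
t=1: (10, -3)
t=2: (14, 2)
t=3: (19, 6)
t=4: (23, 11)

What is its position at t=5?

(28, 15)

Differencing gives (+5, +4), (+4, +5), (+5, +4), (+4, +5). This is the pattern (+5, +4), (+4, +5) repeated.
step 5: apply (+5, +4) → (28, 15)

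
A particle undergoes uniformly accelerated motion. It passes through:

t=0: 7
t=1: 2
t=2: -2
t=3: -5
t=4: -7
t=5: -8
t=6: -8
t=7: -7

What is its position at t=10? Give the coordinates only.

2

Successive displacements: -5, -4, -3, -2, -1, +0, +1 — each changes by +1.
step 8: -7 + 2 → -5
step 9: -5 + 3 → -2
step 10: -2 + 4 → 2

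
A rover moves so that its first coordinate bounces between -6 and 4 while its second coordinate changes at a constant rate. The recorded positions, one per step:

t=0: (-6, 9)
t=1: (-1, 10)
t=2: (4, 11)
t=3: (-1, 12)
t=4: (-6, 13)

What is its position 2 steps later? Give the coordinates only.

(4, 15)

The first coordinate travels 5 per step and bounces off the walls at -6 and 4.
  step 5: -6 → -1
  step 6: -1 → 4
The second coordinate changes by +1 each step: at step 6 it is 15.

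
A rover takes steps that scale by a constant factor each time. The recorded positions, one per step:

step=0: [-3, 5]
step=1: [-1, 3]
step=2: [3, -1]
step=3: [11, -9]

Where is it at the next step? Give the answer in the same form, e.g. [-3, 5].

Step-to-step displacements: [+2, -2], [+4, -4], [+8, -8]; each is 2× the previous.
step 4: [11, -9] + [+16, -16] → [27, -25]

[27, -25]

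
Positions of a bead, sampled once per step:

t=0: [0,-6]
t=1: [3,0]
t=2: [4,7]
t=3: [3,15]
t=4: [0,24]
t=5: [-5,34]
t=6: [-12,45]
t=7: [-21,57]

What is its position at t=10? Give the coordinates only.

[-60,99]

Taking differences between consecutive positions: [+3,+6], [+1,+7], [-1,+8], [-3,+9], [-5,+10], [-7,+11], [-9,+12]. These grow by [-2,+1] each step.
step 8: [-21,57] + [-11,+13] → [-32,70]
step 9: [-32,70] + [-13,+14] → [-45,84]
step 10: [-45,84] + [-15,+15] → [-60,99]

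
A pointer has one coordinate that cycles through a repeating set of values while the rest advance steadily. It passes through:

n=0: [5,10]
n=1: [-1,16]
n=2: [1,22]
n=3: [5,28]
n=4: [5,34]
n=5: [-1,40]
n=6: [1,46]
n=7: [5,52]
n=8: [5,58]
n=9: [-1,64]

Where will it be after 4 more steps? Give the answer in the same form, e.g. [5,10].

[-1,88]

The first coordinate repeats the cycle [5, -1, 1, 5] with period 4; step 13 mod 4 = 1, giving -1.
The second coordinate changes by +6 each step, so at step 13 it is 10 + 13·(6) = 88.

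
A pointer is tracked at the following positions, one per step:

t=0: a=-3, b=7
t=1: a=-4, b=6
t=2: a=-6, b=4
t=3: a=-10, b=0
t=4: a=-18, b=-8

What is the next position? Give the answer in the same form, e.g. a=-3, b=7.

Step-to-step displacements: (-1, -1), (-2, -2), (-4, -4), (-8, -8); each is 2× the previous.
step 5: a=-18, b=-8 + (-16, -16) → a=-34, b=-24

a=-34, b=-24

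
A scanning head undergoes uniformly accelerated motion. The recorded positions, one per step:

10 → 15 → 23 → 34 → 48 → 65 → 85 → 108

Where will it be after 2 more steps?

Taking differences between consecutive positions: +5, +8, +11, +14, +17, +20, +23. These grow by +3 each step.
step 8: 108 + 26 → 134
step 9: 134 + 29 → 163

163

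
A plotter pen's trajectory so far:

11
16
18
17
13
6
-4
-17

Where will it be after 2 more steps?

First differences are +5, +2, -1, -4, -7, -10, -13; their common second difference is -3 (constant acceleration).
step 8: -17 − 16 → -33
step 9: -33 − 19 → -52

-52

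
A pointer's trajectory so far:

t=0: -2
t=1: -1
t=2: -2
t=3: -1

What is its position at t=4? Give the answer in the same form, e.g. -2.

-2

Consecutive displacements +1, -1, +1 scale by a factor of -1 each step.
step 4: -1 − 1 → -2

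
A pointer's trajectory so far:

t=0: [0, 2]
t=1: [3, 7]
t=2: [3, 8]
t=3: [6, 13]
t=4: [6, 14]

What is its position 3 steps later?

[12, 25]

The moves between consecutive positions are [+3, +5], [+0, +1], [+3, +5], [+0, +1]; they repeat the 2-cycle [[+3, +5], [+0, +1]].
step 5: apply [+3, +5] → [9, 19]
step 6: apply [+0, +1] → [9, 20]
step 7: apply [+3, +5] → [12, 25]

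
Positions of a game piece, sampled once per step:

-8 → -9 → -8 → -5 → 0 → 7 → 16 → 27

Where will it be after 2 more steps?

Taking differences between consecutive positions: -1, +1, +3, +5, +7, +9, +11. These grow by +2 each step.
step 8: 27 + 13 → 40
step 9: 40 + 15 → 55

55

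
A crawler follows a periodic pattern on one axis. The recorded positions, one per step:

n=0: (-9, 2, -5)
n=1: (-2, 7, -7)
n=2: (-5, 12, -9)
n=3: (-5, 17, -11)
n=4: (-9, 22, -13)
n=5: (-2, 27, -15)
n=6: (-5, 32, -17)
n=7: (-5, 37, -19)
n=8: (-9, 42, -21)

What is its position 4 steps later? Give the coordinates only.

First: cycles through -9, -2, -5, -5 every 4 steps. Step 12 lands at position 0 of the cycle → -9.
Second: linear, +5 per step → 62 at step 12.
Third: linear, -2 per step → -29 at step 12.

(-9, 62, -29)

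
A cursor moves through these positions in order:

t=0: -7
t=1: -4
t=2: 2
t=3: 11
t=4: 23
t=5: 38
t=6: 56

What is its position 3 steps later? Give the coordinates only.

Successive displacements: +3, +6, +9, +12, +15, +18 — each changes by +3.
step 7: 56 + 21 → 77
step 8: 77 + 24 → 101
step 9: 101 + 27 → 128

128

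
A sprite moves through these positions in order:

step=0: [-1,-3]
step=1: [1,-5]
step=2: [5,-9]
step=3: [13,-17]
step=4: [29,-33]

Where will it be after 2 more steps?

[125,-129]

Consecutive displacements [+2,-2], [+4,-4], [+8,-8], [+16,-16] scale by a factor of 2 each step.
step 5: [29,-33] + [+32,-32] → [61,-65]
step 6: [61,-65] + [+64,-64] → [125,-129]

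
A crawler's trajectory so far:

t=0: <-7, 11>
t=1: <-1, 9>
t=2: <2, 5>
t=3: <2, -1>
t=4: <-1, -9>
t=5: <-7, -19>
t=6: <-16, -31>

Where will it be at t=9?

First differences are <+6, -2>, <+3, -4>, <+0, -6>, <-3, -8>, <-6, -10>, <-9, -12>; their common second difference is <-3, -2> (constant acceleration).
step 7: <-16, -31> + <-12, -14> → <-28, -45>
step 8: <-28, -45> + <-15, -16> → <-43, -61>
step 9: <-43, -61> + <-18, -18> → <-61, -79>

<-61, -79>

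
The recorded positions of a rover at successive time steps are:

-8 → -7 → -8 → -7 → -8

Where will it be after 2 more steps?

The jumps are +1, -1, +1, -1 — a geometric progression with ratio -1.
step 5: -8 + 1 → -7
step 6: -7 − 1 → -8

-8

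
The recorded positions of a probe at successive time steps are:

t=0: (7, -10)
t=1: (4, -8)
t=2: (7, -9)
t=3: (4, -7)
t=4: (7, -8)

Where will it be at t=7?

Step-to-step displacements: (-3, +2), (+3, -1), (-3, +2), (+3, -1) — a repeating cycle of length 2.
step 5: apply (-3, +2) → (4, -6)
step 6: apply (+3, -1) → (7, -7)
step 7: apply (-3, +2) → (4, -5)

(4, -5)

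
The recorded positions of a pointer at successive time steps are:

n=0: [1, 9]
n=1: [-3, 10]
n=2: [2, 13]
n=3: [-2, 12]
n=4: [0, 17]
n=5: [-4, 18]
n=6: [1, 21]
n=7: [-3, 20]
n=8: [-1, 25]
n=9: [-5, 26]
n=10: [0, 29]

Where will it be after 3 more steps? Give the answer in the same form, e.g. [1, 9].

Differencing gives [-4, +1], [+5, +3], [-4, -1], [+2, +5], [-4, +1], [+5, +3], [-4, -1], [+2, +5], [-4, +1], [+5, +3]. This is the pattern [-4, +1], [+5, +3], [-4, -1], [+2, +5] repeated.
step 11: apply [-4, -1] → [-4, 28]
step 12: apply [+2, +5] → [-2, 33]
step 13: apply [-4, +1] → [-6, 34]

[-6, 34]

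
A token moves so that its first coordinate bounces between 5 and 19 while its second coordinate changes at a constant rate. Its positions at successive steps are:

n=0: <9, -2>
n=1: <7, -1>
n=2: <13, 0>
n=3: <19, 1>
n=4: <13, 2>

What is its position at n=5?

The first coordinate travels 6 per step and bounces off the walls at 5 and 19.
  step 5: 13 → 7
The second coordinate changes by +1 each step: at step 5 it is 3.

<7, 3>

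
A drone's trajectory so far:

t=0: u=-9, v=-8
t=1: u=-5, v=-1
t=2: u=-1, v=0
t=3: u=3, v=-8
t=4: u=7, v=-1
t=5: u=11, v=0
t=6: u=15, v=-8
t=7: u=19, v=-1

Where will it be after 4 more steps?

U: linear, +4 per step → 35 at step 11.
V: cycles through -8, -1, 0 every 3 steps. Step 11 lands at position 2 of the cycle → 0.

u=35, v=0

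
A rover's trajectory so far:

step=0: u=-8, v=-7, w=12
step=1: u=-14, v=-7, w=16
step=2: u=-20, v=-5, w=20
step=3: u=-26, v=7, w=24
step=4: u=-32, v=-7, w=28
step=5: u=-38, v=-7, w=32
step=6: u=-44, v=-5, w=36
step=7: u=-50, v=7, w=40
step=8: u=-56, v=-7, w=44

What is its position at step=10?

U: linear, -6 per step → -68 at step 10.
V: cycles through -7, -7, -5, 7 every 4 steps. Step 10 lands at position 2 of the cycle → -5.
W: linear, +4 per step → 52 at step 10.

u=-68, v=-5, w=52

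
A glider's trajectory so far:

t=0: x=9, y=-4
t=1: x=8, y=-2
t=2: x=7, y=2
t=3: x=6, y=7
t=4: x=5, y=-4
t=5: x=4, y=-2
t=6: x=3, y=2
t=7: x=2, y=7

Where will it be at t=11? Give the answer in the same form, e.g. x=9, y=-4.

X: linear, -1 per step → -2 at step 11.
Y: cycles through -4, -2, 2, 7 every 4 steps. Step 11 lands at position 3 of the cycle → 7.

x=-2, y=7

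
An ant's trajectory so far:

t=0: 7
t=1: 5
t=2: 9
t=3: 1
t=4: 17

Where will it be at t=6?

49

The jumps are -2, +4, -8, +16 — a geometric progression with ratio -2.
step 5: 17 − 32 → -15
step 6: -15 + 64 → 49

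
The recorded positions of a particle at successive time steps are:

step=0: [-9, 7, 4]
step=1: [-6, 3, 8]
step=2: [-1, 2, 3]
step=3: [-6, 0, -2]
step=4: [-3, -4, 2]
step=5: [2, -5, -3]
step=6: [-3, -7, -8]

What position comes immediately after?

[0, -11, -4]

Step-to-step displacements: [+3, -4, +4], [+5, -1, -5], [-5, -2, -5], [+3, -4, +4], [+5, -1, -5], [-5, -2, -5] — a repeating cycle of length 3.
step 7: apply [+3, -4, +4] → [0, -11, -4]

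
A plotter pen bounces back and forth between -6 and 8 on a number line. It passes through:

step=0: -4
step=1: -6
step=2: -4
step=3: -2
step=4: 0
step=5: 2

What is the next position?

4

The value reflects between -6 and 8, moving 2 per step.
  step 6: 2 → 4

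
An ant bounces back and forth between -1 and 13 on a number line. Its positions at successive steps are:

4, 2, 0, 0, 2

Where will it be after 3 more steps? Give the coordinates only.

The value travels 2 per step and bounces off the walls at -1 and 13.
  step 5: 2 → 4
  step 6: 4 → 6
  step 7: 6 → 8

8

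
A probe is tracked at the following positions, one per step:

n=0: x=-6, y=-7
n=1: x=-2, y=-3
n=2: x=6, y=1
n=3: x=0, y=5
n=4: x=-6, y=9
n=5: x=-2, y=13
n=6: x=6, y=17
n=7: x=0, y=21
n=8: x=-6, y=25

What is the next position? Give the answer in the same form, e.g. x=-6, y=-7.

The x coordinate repeats the cycle [-6, -2, 6, 0] with period 4; step 9 mod 4 = 1, giving -2.
The y coordinate changes by +4 each step, so at step 9 it is -7 + 9·(4) = 29.

x=-2, y=29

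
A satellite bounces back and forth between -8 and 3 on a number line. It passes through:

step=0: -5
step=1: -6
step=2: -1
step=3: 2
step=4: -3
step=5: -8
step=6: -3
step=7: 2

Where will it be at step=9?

The value reflects between -8 and 3, moving 5 per step.
  step 8: 2 → -1
  step 9: -1 → -6

-6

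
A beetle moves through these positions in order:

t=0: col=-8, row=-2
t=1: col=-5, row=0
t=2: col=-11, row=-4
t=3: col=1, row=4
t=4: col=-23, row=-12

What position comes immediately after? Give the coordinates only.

col=25, row=20

The jumps are (+3,+2), (-6,-4), (+12,+8), (-24,-16) — a geometric progression with ratio -2.
step 5: col=-23, row=-12 + (+48,+32) → col=25, row=20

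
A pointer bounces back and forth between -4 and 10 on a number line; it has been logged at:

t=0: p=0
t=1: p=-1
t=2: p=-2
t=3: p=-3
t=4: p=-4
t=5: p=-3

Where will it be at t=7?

The value travels 1 per step and bounces off the walls at -4 and 10.
  step 6: -3 → -2
  step 7: -2 → -1

p=-1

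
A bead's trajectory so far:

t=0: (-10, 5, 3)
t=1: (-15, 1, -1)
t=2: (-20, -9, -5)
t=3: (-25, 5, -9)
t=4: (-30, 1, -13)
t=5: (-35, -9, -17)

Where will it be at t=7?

(-45, 1, -25)

The first coordinate changes by -5 each step, so at step 7 it is -10 + 7·(-5) = -45.
The second coordinate repeats the cycle [5, 1, -9] with period 3; step 7 mod 3 = 1, giving 1.
The third coordinate changes by -4 each step, so at step 7 it is 3 + 7·(-4) = -25.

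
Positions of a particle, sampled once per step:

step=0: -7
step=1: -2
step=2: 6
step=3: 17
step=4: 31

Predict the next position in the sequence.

Successive displacements: +5, +8, +11, +14 — each changes by +3.
step 5: 31 + 17 → 48

48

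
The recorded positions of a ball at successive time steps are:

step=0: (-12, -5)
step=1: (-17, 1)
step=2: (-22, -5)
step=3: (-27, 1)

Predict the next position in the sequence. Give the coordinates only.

First: linear, -5 per step → -32 at step 4.
Second: cycles through -5, 1 every 2 steps. Step 4 lands at position 0 of the cycle → -5.

(-32, -5)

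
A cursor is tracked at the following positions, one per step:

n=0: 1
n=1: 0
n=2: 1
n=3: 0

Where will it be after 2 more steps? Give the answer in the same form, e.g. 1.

Consecutive displacements -1, +1, -1 scale by a factor of -1 each step.
step 4: 0 + 1 → 1
step 5: 1 − 1 → 0

0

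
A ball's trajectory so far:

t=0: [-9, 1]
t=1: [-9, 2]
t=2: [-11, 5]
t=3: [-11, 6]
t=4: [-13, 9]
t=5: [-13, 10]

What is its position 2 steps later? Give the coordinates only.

[-15, 14]

Differencing gives [+0, +1], [-2, +3], [+0, +1], [-2, +3], [+0, +1]. This is the pattern [+0, +1], [-2, +3] repeated.
step 6: apply [-2, +3] → [-15, 13]
step 7: apply [+0, +1] → [-15, 14]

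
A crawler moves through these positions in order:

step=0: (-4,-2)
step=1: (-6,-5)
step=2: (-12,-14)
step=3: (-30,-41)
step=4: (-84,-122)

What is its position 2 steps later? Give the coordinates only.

(-732,-1094)

Step-to-step displacements: (-2,-3), (-6,-9), (-18,-27), (-54,-81); each is 3× the previous.
step 5: (-84,-122) + (-162,-243) → (-246,-365)
step 6: (-246,-365) + (-486,-729) → (-732,-1094)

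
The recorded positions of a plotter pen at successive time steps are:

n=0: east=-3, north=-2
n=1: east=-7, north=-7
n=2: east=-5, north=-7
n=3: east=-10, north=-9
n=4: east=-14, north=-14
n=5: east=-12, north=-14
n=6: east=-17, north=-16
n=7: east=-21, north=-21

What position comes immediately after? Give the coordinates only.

The moves between consecutive positions are (-4,-5), (+2,+0), (-5,-2), (-4,-5), (+2,+0), (-5,-2), (-4,-5); they repeat the 3-cycle [(-4,-5), (+2,+0), (-5,-2)].
step 8: apply (+2,+0) → east=-19, north=-21

east=-19, north=-21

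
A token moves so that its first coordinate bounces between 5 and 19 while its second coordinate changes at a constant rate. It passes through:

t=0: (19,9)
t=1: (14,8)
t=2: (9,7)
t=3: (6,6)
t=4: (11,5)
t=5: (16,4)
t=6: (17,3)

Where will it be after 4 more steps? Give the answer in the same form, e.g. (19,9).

(13,-1)

The first coordinate travels 5 per step and bounces off the walls at 5 and 19.
  step 7: 17 → 12
  step 8: 12 → 7
  step 9: 7 → 8
  step 10: 8 → 13
The second coordinate changes by -1 each step: at step 10 it is -1.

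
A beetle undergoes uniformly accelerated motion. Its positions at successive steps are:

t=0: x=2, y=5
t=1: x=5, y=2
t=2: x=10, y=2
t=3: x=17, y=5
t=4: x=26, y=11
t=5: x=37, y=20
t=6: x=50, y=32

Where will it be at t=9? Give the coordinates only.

x=101, y=86

First differences are (+3, -3), (+5, +0), (+7, +3), (+9, +6), (+11, +9), (+13, +12); their common second difference is (+2, +3) (constant acceleration).
step 7: x=50, y=32 + (+15, +15) → x=65, y=47
step 8: x=65, y=47 + (+17, +18) → x=82, y=65
step 9: x=82, y=65 + (+19, +21) → x=101, y=86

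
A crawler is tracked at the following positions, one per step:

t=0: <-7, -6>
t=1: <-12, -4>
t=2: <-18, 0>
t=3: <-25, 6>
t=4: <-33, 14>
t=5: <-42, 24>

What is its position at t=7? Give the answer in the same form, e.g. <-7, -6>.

First differences are <-5, +2>, <-6, +4>, <-7, +6>, <-8, +8>, <-9, +10>; their common second difference is <-1, +2> (constant acceleration).
step 6: <-42, 24> + <-10, +12> → <-52, 36>
step 7: <-52, 36> + <-11, +14> → <-63, 50>

<-63, 50>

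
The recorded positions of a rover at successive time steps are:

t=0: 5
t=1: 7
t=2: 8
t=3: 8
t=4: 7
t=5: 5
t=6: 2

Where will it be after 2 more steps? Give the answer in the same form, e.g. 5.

-7

First differences are +2, +1, +0, -1, -2, -3; their common second difference is -1 (constant acceleration).
step 7: 2 − 4 → -2
step 8: -2 − 5 → -7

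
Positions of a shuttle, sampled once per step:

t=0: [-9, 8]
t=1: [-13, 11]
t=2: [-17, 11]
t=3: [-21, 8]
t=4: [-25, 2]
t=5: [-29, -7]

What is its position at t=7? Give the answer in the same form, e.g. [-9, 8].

First differences are [-4, +3], [-4, +0], [-4, -3], [-4, -6], [-4, -9]; their common second difference is [+0, -3] (constant acceleration).
step 6: [-29, -7] + [-4, -12] → [-33, -19]
step 7: [-33, -19] + [-4, -15] → [-37, -34]

[-37, -34]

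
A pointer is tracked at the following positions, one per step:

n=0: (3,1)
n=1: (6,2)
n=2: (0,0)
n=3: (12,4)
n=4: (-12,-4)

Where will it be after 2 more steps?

(-60,-20)

Consecutive displacements (+3,+1), (-6,-2), (+12,+4), (-24,-8) scale by a factor of -2 each step.
step 5: (-12,-4) + (+48,+16) → (36,12)
step 6: (36,12) + (-96,-32) → (-60,-20)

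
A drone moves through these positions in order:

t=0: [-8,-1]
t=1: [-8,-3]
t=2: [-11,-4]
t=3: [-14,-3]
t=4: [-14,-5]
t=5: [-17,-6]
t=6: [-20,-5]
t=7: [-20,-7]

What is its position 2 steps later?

[-26,-7]

Step-to-step displacements: [+0,-2], [-3,-1], [-3,+1], [+0,-2], [-3,-1], [-3,+1], [+0,-2] — a repeating cycle of length 3.
step 8: apply [-3,-1] → [-23,-8]
step 9: apply [-3,+1] → [-26,-7]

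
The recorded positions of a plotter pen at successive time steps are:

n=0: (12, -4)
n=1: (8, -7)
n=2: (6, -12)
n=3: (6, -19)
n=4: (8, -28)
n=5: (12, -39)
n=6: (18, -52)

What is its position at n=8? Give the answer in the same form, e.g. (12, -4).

Successive displacements: (-4, -3), (-2, -5), (+0, -7), (+2, -9), (+4, -11), (+6, -13) — each changes by (+2, -2).
step 7: (18, -52) + (+8, -15) → (26, -67)
step 8: (26, -67) + (+10, -17) → (36, -84)

(36, -84)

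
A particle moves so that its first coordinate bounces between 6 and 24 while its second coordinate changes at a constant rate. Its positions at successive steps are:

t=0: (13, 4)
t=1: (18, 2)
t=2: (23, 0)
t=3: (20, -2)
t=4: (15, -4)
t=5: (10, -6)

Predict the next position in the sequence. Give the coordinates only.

(7, -8)

The first coordinate travels 5 per step and bounces off the walls at 6 and 24.
  step 6: 10 → 7
The second coordinate changes by -2 each step: at step 6 it is -8.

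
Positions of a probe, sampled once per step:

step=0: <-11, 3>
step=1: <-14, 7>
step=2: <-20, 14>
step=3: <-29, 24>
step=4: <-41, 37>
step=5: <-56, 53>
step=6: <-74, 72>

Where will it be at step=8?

First differences are <-3, +4>, <-6, +7>, <-9, +10>, <-12, +13>, <-15, +16>, <-18, +19>; their common second difference is <-3, +3> (constant acceleration).
step 7: <-74, 72> + <-21, +22> → <-95, 94>
step 8: <-95, 94> + <-24, +25> → <-119, 119>

<-119, 119>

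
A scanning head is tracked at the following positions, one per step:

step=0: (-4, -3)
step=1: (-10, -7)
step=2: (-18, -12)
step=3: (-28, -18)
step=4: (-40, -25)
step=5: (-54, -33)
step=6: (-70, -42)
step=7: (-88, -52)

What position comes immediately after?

(-108, -63)

First differences are (-6, -4), (-8, -5), (-10, -6), (-12, -7), (-14, -8), (-16, -9), (-18, -10); their common second difference is (-2, -1) (constant acceleration).
step 8: (-88, -52) + (-20, -11) → (-108, -63)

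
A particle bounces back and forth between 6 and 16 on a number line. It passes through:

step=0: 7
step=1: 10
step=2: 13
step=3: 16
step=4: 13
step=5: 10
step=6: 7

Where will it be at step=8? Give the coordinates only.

The value travels 3 per step and bounces off the walls at 6 and 16.
  step 7: 7 → 8
  step 8: 8 → 11

11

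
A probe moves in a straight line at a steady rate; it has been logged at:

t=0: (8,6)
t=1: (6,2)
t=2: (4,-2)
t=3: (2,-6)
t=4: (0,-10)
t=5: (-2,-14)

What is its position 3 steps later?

Each step adds (-2,-4) to the position.
step 6: (-2,-14) + (-2,-4) → (-4,-18)
step 7: (-4,-18) + (-2,-4) → (-6,-22)
step 8: (-6,-22) + (-2,-4) → (-8,-26)

(-8,-26)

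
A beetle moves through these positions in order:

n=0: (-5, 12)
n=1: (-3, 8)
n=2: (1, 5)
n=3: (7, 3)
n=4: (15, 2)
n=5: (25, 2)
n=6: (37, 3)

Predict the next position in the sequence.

First differences are (+2, -4), (+4, -3), (+6, -2), (+8, -1), (+10, +0), (+12, +1); their common second difference is (+2, +1) (constant acceleration).
step 7: (37, 3) + (+14, +2) → (51, 5)

(51, 5)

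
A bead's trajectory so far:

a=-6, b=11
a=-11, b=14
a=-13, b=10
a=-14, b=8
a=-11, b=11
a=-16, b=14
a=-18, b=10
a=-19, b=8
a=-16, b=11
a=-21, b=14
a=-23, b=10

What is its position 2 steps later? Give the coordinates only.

Differencing gives (-5, +3), (-2, -4), (-1, -2), (+3, +3), (-5, +3), (-2, -4), (-1, -2), (+3, +3), (-5, +3), (-2, -4). This is the pattern (-5, +3), (-2, -4), (-1, -2), (+3, +3) repeated.
step 11: apply (-1, -2) → a=-24, b=8
step 12: apply (+3, +3) → a=-21, b=11

a=-21, b=11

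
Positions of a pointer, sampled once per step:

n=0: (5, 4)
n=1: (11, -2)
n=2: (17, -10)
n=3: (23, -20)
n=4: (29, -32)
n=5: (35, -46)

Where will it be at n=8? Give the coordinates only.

(53, -100)

Successive displacements: (+6, -6), (+6, -8), (+6, -10), (+6, -12), (+6, -14) — each changes by (+0, -2).
step 6: (35, -46) + (+6, -16) → (41, -62)
step 7: (41, -62) + (+6, -18) → (47, -80)
step 8: (47, -80) + (+6, -20) → (53, -100)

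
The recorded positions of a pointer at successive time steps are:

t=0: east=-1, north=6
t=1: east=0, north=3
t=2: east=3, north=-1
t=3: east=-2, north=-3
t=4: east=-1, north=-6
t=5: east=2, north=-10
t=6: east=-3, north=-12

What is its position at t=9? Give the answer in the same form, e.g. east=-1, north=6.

east=-4, north=-21

The moves between consecutive positions are (+1, -3), (+3, -4), (-5, -2), (+1, -3), (+3, -4), (-5, -2); they repeat the 3-cycle [(+1, -3), (+3, -4), (-5, -2)].
step 7: apply (+1, -3) → east=-2, north=-15
step 8: apply (+3, -4) → east=1, north=-19
step 9: apply (-5, -2) → east=-4, north=-21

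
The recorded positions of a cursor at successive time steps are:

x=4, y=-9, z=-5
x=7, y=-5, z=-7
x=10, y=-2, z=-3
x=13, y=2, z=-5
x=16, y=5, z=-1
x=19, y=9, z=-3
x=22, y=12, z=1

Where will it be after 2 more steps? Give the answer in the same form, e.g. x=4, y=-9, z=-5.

x=28, y=19, z=3

Step-to-step displacements: (+3,+4,-2), (+3,+3,+4), (+3,+4,-2), (+3,+3,+4), (+3,+4,-2), (+3,+3,+4) — a repeating cycle of length 2.
step 7: apply (+3,+4,-2) → x=25, y=16, z=-1
step 8: apply (+3,+3,+4) → x=28, y=19, z=3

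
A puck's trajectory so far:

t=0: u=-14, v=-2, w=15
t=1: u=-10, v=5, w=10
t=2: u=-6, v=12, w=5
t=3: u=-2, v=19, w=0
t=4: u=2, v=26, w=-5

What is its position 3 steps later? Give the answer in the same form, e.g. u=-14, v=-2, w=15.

u=14, v=47, w=-20

Each step adds (+4, +7, -5) to the position.
step 5: u=2, v=26, w=-5 + (+4, +7, -5) → u=6, v=33, w=-10
step 6: u=6, v=33, w=-10 + (+4, +7, -5) → u=10, v=40, w=-15
step 7: u=10, v=40, w=-15 + (+4, +7, -5) → u=14, v=47, w=-20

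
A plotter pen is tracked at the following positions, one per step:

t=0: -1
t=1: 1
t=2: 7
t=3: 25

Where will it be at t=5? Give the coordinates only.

The jumps are +2, +6, +18 — a geometric progression with ratio 3.
step 4: 25 + 54 → 79
step 5: 79 + 162 → 241

241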